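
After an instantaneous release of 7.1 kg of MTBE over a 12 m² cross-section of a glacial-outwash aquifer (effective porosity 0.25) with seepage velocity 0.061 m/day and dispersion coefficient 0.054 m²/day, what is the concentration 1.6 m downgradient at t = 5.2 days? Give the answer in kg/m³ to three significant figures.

For an instantaneous plane source, C(x,t) = M/(n_e·A·√(4πDt)) · exp(−(x−vt)²/(4Dt)), with n_e·A the pore (flow) area.
Plume center vt = 0.061 × 5.2 = 0.3172 m, so the well at 1.6 m is 1.2828 m downgradient of the peak.
√(4πDt) = 1.878 m, giving peak height M/(n_e·A·√(4πDt)) = 7.1/(0.25 × 12 × 1.878) = 1.260 kg/m³.
(x−vt)²/(4Dt) = (1.2828)²/(4 × 0.054 × 5.2) = 1.465; exp(−1.465) = 0.2311.
C = 1.260 × 0.2311 = 0.291 kg/m³.

0.291 kg/m³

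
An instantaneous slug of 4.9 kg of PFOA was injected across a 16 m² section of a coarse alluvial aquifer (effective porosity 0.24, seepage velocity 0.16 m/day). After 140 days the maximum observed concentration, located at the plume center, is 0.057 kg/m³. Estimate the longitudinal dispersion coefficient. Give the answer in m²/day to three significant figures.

At the plume center C_max = M/(n_e·A·√(4πDt)), so D = M²/(4πt·(n_e·A·C_max)²).
n_e·A·C_max = 0.24 × 16 × 0.057 = 0.2189 kg/m.
D = 4.9²/(4π × 140 × 0.2189²) = 0.285 m²/day.

0.285 m²/day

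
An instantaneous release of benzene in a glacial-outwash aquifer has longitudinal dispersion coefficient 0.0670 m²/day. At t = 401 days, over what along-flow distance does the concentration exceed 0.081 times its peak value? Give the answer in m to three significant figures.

The plume is Gaussian with σ = √(2Dt) = √(2 × 0.0670 × 401) = 7.330 m.
C/C_peak = exp(−Δx²/(2σ²)) = 0.081 ⇒ Δx = σ·√(−2 ln 0.081) = 7.330 × 2.242 = 16.43 m.
Width = 2Δx = 32.9 m.

32.9 m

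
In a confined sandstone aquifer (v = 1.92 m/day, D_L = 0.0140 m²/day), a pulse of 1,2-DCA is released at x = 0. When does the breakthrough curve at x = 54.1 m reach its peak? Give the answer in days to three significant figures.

For the 1D instantaneous-source solution, setting ∂C/∂t = 0 at fixed x gives v²t² + 2Dt − x² = 0, so t = (√(D² + v²x²) − D)/v².
√(D² + v²x²) = √(0.0140² + 1.92² × 54.1²) = 103.9; v² = 3.6864.
t = (103.9 − 0.0140)/3.6864 = 28.2 days (vs. the pure-advection estimate x/v = 28.2 d).

28.2 days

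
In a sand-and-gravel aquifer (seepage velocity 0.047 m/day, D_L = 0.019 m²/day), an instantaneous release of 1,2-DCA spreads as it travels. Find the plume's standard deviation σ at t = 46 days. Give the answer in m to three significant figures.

1.32 m

Dispersive spreading gives a Gaussian with σ² = 2Dt; advection only shifts the center.
σ = √(2 × 0.019 × 46) = 1.32 m.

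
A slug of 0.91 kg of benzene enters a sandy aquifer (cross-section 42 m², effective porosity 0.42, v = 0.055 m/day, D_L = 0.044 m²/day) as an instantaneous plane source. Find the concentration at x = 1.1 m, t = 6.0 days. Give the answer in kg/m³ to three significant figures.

0.0162 kg/m³

For an instantaneous plane source, C(x,t) = M/(n_e·A·√(4πDt)) · exp(−(x−vt)²/(4Dt)), with n_e·A the pore (flow) area.
Plume center vt = 0.055 × 6.0 = 0.33 m, so the well at 1.1 m is 0.77 m downgradient of the peak.
√(4πDt) = 1.821 m, giving peak height M/(n_e·A·√(4πDt)) = 0.91/(0.42 × 42 × 1.821) = 0.02833 kg/m³.
(x−vt)²/(4Dt) = (0.77)²/(4 × 0.044 × 6.0) = 0.5615; exp(−0.5615) = 0.5704.
C = 0.02833 × 0.5704 = 0.0162 kg/m³.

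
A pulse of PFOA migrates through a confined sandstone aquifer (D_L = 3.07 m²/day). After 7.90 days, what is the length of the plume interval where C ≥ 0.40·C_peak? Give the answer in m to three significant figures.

The plume is Gaussian with σ = √(2Dt) = √(2 × 3.07 × 7.90) = 6.965 m.
C/C_peak = exp(−Δx²/(2σ²)) = 0.40 ⇒ Δx = σ·√(−2 ln 0.40) = 6.965 × 1.354 = 9.431 m.
Width = 2Δx = 18.9 m.

18.9 m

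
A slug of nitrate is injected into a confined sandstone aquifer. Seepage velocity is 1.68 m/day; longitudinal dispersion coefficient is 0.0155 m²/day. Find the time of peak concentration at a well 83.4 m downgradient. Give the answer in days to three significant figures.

For the 1D instantaneous-source solution, setting ∂C/∂t = 0 at fixed x gives v²t² + 2Dt − x² = 0, so t = (√(D² + v²x²) − D)/v².
√(D² + v²x²) = √(0.0155² + 1.68² × 83.4²) = 140.1; v² = 2.8224.
t = (140.1 − 0.0155)/2.8224 = 49.6 days (vs. the pure-advection estimate x/v = 49.6 d).

49.6 days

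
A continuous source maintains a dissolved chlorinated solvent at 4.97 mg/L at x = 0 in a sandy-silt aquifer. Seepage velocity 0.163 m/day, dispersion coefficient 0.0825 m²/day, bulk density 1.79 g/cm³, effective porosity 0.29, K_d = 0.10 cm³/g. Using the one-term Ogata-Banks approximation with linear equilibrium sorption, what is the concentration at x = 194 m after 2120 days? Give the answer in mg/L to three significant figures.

Retardation factor R = 1 + ρ_b·K_d/n = 1 + 1.79 × 0.10/0.29 = 1.617.
Sorption retards both mechanisms: v_R = v/R = 0.1008 m/day, D_R = D/R = 0.05102 m²/day.
v_R·t = 0.1008 × 2120 = 213.696 m; 2√(D_R t) = 20.80 m; argument = (194 − 213.696)/20.80 = -0.9469.
C = C₀ × ½·erfc(-0.9469) = 4.97 × 0.9097 = 4.52 mg/L.

4.52 mg/L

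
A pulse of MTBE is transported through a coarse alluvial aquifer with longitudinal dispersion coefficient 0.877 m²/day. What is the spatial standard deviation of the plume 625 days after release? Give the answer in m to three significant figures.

Dispersive spreading gives a Gaussian with σ² = 2Dt; advection only shifts the center.
σ = √(2 × 0.877 × 625) = 33.1 m.

33.1 m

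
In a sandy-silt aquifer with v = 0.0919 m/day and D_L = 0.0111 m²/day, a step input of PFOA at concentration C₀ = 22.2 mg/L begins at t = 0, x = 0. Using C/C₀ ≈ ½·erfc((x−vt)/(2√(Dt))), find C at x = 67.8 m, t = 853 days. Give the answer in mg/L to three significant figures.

22.0 mg/L

For a continuous step input, C/C₀ ≈ ½·erfc((x−vt)/(2√(Dt))).
vt = 0.0919 × 853 = 78.3907 m and 2√(Dt) = 2√(0.0111 × 853) = 6.154 m.
Argument (x−vt)/(2√(Dt)) = (67.8 − 78.3907)/6.154 = -1.721; ½·erfc(-1.721) = 0.9925.
C = 22.2 × 0.9925 = 22.0 mg/L.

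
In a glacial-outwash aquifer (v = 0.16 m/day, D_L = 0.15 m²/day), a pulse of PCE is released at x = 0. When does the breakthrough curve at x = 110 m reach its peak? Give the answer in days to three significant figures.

For the 1D instantaneous-source solution, setting ∂C/∂t = 0 at fixed x gives v²t² + 2Dt − x² = 0, so t = (√(D² + v²x²) − D)/v².
√(D² + v²x²) = √(0.15² + 0.16² × 110²) = 17.60; v² = 0.0256.
t = (17.60 − 0.15)/0.0256 = 682 days (vs. the pure-advection estimate x/v = 688 d).

682 days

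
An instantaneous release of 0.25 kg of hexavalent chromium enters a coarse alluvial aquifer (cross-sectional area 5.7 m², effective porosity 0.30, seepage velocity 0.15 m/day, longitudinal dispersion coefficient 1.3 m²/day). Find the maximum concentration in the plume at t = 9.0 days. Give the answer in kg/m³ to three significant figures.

0.0121 kg/m³

The peak of an instantaneous 1D plume sits at x = vt; there the Gaussian factor is 1 and C_max = M/(n_e·A·√(4πDt)), where n_e·A is the pore area the mass is dissolved in.
√(4πDt) = √(4π × 1.3 × 9.0) = 12.13 m, so C_max = 0.25/(0.30 × 5.7 × 12.13) = 0.0121 kg/m³.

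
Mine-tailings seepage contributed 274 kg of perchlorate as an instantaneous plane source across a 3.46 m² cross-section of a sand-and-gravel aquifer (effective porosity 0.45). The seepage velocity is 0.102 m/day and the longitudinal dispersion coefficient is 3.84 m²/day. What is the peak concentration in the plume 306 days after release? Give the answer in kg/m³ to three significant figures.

1.45 kg/m³

The peak of an instantaneous 1D plume sits at x = vt; there the Gaussian factor is 1 and C_max = M/(n_e·A·√(4πDt)), where n_e·A is the pore area the mass is dissolved in.
√(4πDt) = √(4π × 3.84 × 306) = 121.5 m, so C_max = 274/(0.45 × 3.46 × 121.5) = 1.45 kg/m³.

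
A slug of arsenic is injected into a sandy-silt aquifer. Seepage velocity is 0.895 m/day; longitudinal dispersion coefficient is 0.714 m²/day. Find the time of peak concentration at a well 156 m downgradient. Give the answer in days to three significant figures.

For the 1D instantaneous-source solution, setting ∂C/∂t = 0 at fixed x gives v²t² + 2Dt − x² = 0, so t = (√(D² + v²x²) − D)/v².
√(D² + v²x²) = √(0.714² + 0.895² × 156²) = 139.6; v² = 0.801025.
t = (139.6 − 0.714)/0.801025 = 173 days (vs. the pure-advection estimate x/v = 174 d).

173 days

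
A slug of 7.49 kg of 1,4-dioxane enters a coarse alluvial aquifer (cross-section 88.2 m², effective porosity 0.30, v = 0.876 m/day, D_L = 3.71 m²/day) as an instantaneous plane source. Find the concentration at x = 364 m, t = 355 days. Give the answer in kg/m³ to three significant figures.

0.00129 kg/m³

For an instantaneous plane source, C(x,t) = M/(n_e·A·√(4πDt)) · exp(−(x−vt)²/(4Dt)), with n_e·A the pore (flow) area.
Plume center vt = 0.876 × 355 = 310.98 m, so the well at 364 m is 53.02 m downgradient of the peak.
√(4πDt) = 128.6 m, giving peak height M/(n_e·A·√(4πDt)) = 7.49/(0.30 × 88.2 × 128.6) = 0.002201 kg/m³.
(x−vt)²/(4Dt) = (53.02)²/(4 × 3.71 × 355) = 0.5336; exp(−0.5336) = 0.5865.
C = 0.002201 × 0.5865 = 0.00129 kg/m³.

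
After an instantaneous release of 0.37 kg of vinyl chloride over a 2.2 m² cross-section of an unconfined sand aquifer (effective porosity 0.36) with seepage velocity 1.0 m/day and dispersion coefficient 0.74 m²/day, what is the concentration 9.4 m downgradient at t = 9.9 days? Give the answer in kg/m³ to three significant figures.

0.0483 kg/m³

For an instantaneous plane source, C(x,t) = M/(n_e·A·√(4πDt)) · exp(−(x−vt)²/(4Dt)), with n_e·A the pore (flow) area.
Plume center vt = 1.0 × 9.9 = 9.9 m, so the well at 9.4 m is 0.5 m upgradient of the peak.
√(4πDt) = 9.595 m, giving peak height M/(n_e·A·√(4πDt)) = 0.37/(0.36 × 2.2 × 9.595) = 0.04869 kg/m³.
(x−vt)²/(4Dt) = (-0.5)²/(4 × 0.74 × 9.9) = 0.008531; exp(−0.008531) = 0.9915.
C = 0.04869 × 0.9915 = 0.0483 kg/m³.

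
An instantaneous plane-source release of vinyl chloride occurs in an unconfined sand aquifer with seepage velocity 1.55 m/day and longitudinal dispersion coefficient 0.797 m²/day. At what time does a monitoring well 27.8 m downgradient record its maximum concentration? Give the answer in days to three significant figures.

For the 1D instantaneous-source solution, setting ∂C/∂t = 0 at fixed x gives v²t² + 2Dt − x² = 0, so t = (√(D² + v²x²) − D)/v².
√(D² + v²x²) = √(0.797² + 1.55² × 27.8²) = 43.10; v² = 2.4025.
t = (43.10 − 0.797)/2.4025 = 17.6 days (vs. the pure-advection estimate x/v = 17.9 d).

17.6 days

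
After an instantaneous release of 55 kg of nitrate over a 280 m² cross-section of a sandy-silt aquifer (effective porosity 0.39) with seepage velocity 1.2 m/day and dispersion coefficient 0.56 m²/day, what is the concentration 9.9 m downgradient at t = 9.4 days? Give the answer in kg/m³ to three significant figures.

For an instantaneous plane source, C(x,t) = M/(n_e·A·√(4πDt)) · exp(−(x−vt)²/(4Dt)), with n_e·A the pore (flow) area.
Plume center vt = 1.2 × 9.4 = 11.28 m, so the well at 9.9 m is 1.38 m upgradient of the peak.
√(4πDt) = 8.133 m, giving peak height M/(n_e·A·√(4πDt)) = 55/(0.39 × 280 × 8.133) = 0.06193 kg/m³.
(x−vt)²/(4Dt) = (-1.38)²/(4 × 0.56 × 9.4) = 0.09044; exp(−0.09044) = 0.9135.
C = 0.06193 × 0.9135 = 0.0566 kg/m³.

0.0566 kg/m³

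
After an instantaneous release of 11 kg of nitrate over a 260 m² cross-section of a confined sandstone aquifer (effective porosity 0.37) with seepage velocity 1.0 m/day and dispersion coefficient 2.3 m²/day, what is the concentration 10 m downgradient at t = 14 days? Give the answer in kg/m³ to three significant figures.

For an instantaneous plane source, C(x,t) = M/(n_e·A·√(4πDt)) · exp(−(x−vt)²/(4Dt)), with n_e·A the pore (flow) area.
Plume center vt = 1.0 × 14 = 14 m, so the well at 10 m is 4 m upgradient of the peak.
√(4πDt) = 20.12 m, giving peak height M/(n_e·A·√(4πDt)) = 11/(0.37 × 260 × 20.12) = 0.005683 kg/m³.
(x−vt)²/(4Dt) = (-4)²/(4 × 2.3 × 14) = 0.1242; exp(−0.1242) = 0.8832.
C = 0.005683 × 0.8832 = 0.00502 kg/m³.

0.00502 kg/m³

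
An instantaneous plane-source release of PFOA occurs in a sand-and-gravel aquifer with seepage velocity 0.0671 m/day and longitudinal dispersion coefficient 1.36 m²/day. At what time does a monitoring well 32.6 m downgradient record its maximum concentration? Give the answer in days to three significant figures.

270 days

For the 1D instantaneous-source solution, setting ∂C/∂t = 0 at fixed x gives v²t² + 2Dt − x² = 0, so t = (√(D² + v²x²) − D)/v².
√(D² + v²x²) = √(1.36² + 0.0671² × 32.6²) = 2.576; v² = 0.00450241.
t = (2.576 − 1.36)/0.00450241 = 270 days (vs. the pure-advection estimate x/v = 486 d).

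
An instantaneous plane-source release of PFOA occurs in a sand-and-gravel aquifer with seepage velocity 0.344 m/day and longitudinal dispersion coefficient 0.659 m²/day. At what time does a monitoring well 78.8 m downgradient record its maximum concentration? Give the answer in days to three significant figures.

224 days

For the 1D instantaneous-source solution, setting ∂C/∂t = 0 at fixed x gives v²t² + 2Dt − x² = 0, so t = (√(D² + v²x²) − D)/v².
√(D² + v²x²) = √(0.659² + 0.344² × 78.8²) = 27.12; v² = 0.118336.
t = (27.12 − 0.659)/0.118336 = 224 days (vs. the pure-advection estimate x/v = 229 d).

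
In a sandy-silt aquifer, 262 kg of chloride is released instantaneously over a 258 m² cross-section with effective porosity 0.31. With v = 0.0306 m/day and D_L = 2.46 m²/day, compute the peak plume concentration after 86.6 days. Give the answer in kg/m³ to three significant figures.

0.0633 kg/m³

The peak of an instantaneous 1D plume sits at x = vt; there the Gaussian factor is 1 and C_max = M/(n_e·A·√(4πDt)), where n_e·A is the pore area the mass is dissolved in.
√(4πDt) = √(4π × 2.46 × 86.6) = 51.74 m, so C_max = 262/(0.31 × 258 × 51.74) = 0.0633 kg/m³.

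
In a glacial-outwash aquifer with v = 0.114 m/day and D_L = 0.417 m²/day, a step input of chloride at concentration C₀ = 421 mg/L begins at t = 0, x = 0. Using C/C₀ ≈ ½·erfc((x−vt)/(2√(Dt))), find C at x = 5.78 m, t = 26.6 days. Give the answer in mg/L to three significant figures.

118 mg/L

For a continuous step input, C/C₀ ≈ ½·erfc((x−vt)/(2√(Dt))).
vt = 0.114 × 26.6 = 3.0324 m and 2√(Dt) = 2√(0.417 × 26.6) = 6.661 m.
Argument (x−vt)/(2√(Dt)) = (5.78 − 3.0324)/6.661 = 0.4125; ½·erfc(0.4125) = 0.2798.
C = 421 × 0.2798 = 118 mg/L.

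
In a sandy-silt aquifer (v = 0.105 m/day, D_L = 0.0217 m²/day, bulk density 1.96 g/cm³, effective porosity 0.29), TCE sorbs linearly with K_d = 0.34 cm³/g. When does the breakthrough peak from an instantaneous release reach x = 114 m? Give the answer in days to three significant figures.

3570 days

Retardation factor R = 1 + ρ_b·K_d/n = 1 + 1.96 × 0.34/0.29 = 3.298.
Sorption retards both mechanisms: v_R = v/R = 0.03184 m/day, D_R = D/R = 0.006580 m²/day.
Peak time from v_R²t² + 2D_R t − x² = 0: t = (√(D_R² + v_R²x²) − D_R)/v_R².
√(D_R² + v_R²x²) = √(0.006580² + 0.03184² × 114²) = 3.630; v_R² = 0.001014.
t = (3.630 − 0.006580)/0.001014 = 3570 days.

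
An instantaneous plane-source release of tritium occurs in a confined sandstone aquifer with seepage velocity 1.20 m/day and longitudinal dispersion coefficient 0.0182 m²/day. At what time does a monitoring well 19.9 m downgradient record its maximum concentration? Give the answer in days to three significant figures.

16.6 days

For the 1D instantaneous-source solution, setting ∂C/∂t = 0 at fixed x gives v²t² + 2Dt − x² = 0, so t = (√(D² + v²x²) − D)/v².
√(D² + v²x²) = √(0.0182² + 1.20² × 19.9²) = 23.88; v² = 1.44.
t = (23.88 − 0.0182)/1.44 = 16.6 days (vs. the pure-advection estimate x/v = 16.6 d).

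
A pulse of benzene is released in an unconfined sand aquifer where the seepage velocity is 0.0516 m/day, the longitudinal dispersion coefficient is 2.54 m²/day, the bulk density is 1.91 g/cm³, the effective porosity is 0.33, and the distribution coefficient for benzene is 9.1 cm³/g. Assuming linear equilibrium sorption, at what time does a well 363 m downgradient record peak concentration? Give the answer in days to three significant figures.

330000 days

Retardation factor R = 1 + ρ_b·K_d/n = 1 + 1.91 × 9.1/0.33 = 53.67.
Sorption retards both mechanisms: v_R = v/R = 0.0009614 m/day, D_R = D/R = 0.04733 m²/day.
Peak time from v_R²t² + 2D_R t − x² = 0: t = (√(D_R² + v_R²x²) − D_R)/v_R².
√(D_R² + v_R²x²) = √(0.04733² + 0.0009614² × 363²) = 0.3522; v_R² = 9.243e-07.
t = (0.3522 − 0.04733)/9.243e-07 = 330000 days.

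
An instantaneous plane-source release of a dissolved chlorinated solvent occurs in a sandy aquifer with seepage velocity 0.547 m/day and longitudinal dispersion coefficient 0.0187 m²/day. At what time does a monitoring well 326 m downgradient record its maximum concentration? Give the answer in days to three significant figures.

For the 1D instantaneous-source solution, setting ∂C/∂t = 0 at fixed x gives v²t² + 2Dt − x² = 0, so t = (√(D² + v²x²) − D)/v².
√(D² + v²x²) = √(0.0187² + 0.547² × 326²) = 178.3; v² = 0.299209.
t = (178.3 − 0.0187)/0.299209 = 596 days (vs. the pure-advection estimate x/v = 596 d).

596 days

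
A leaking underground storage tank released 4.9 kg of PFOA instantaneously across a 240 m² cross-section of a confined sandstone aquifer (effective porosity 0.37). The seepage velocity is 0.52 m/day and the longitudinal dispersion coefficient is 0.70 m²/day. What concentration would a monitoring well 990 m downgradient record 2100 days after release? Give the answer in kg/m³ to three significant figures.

For an instantaneous plane source, C(x,t) = M/(n_e·A·√(4πDt)) · exp(−(x−vt)²/(4Dt)), with n_e·A the pore (flow) area.
Plume center vt = 0.52 × 2100 = 1092 m, so the well at 990 m is 102 m upgradient of the peak.
√(4πDt) = 135.9 m, giving peak height M/(n_e·A·√(4πDt)) = 4.9/(0.37 × 240 × 135.9) = 0.0004060 kg/m³.
(x−vt)²/(4Dt) = (-102)²/(4 × 0.70 × 2100) = 1.769; exp(−1.769) = 0.1705.
C = 0.0004060 × 0.1705 = 6.92e-05 kg/m³.

6.92e-05 kg/m³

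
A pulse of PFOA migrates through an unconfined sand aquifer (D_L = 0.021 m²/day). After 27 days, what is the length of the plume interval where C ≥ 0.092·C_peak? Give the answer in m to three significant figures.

The plume is Gaussian with σ = √(2Dt) = √(2 × 0.021 × 27) = 1.065 m.
C/C_peak = exp(−Δx²/(2σ²)) = 0.092 ⇒ Δx = σ·√(−2 ln 0.092) = 1.065 × 2.184 = 2.326 m.
Width = 2Δx = 4.65 m.

4.65 m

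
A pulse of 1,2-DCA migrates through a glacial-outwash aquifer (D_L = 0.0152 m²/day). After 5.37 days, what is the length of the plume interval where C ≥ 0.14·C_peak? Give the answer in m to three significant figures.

1.60 m

The plume is Gaussian with σ = √(2Dt) = √(2 × 0.0152 × 5.37) = 0.4040 m.
C/C_peak = exp(−Δx²/(2σ²)) = 0.14 ⇒ Δx = σ·√(−2 ln 0.14) = 0.4040 × 1.983 = 0.8011 m.
Width = 2Δx = 1.60 m.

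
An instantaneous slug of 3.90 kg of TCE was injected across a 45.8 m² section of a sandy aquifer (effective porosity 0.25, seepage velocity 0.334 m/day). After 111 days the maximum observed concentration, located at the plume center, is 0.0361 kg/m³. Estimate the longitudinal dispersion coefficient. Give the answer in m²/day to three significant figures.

At the plume center C_max = M/(n_e·A·√(4πDt)), so D = M²/(4πt·(n_e·A·C_max)²).
n_e·A·C_max = 0.25 × 45.8 × 0.0361 = 0.4133 kg/m.
D = 3.90²/(4π × 111 × 0.4133²) = 0.0638 m²/day.

0.0638 m²/day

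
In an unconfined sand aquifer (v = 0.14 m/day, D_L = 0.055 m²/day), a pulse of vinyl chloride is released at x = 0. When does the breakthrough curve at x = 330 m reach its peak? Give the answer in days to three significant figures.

2350 days

For the 1D instantaneous-source solution, setting ∂C/∂t = 0 at fixed x gives v²t² + 2Dt − x² = 0, so t = (√(D² + v²x²) − D)/v².
√(D² + v²x²) = √(0.055² + 0.14² × 330²) = 46.20; v² = 0.0196.
t = (46.20 − 0.055)/0.0196 = 2350 days (vs. the pure-advection estimate x/v = 2360 d).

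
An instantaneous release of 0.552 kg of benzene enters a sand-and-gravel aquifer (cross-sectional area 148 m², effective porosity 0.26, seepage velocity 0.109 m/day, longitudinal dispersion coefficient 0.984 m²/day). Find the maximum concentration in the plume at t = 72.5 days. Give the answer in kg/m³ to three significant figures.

0.000479 kg/m³

The peak of an instantaneous 1D plume sits at x = vt; there the Gaussian factor is 1 and C_max = M/(n_e·A·√(4πDt)), where n_e·A is the pore area the mass is dissolved in.
√(4πDt) = √(4π × 0.984 × 72.5) = 29.94 m, so C_max = 0.552/(0.26 × 148 × 29.94) = 0.000479 kg/m³.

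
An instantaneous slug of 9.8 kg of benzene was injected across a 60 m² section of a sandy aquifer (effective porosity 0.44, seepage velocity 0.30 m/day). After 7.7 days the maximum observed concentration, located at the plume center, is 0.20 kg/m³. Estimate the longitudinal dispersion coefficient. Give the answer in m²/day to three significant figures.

At the plume center C_max = M/(n_e·A·√(4πDt)), so D = M²/(4πt·(n_e·A·C_max)²).
n_e·A·C_max = 0.44 × 60 × 0.20 = 5.280 kg/m.
D = 9.8²/(4π × 7.7 × 5.280²) = 0.0356 m²/day.

0.0356 m²/day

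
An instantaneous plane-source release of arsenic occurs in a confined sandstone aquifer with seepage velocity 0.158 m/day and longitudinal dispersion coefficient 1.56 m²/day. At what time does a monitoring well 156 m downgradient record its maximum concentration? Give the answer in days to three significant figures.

For the 1D instantaneous-source solution, setting ∂C/∂t = 0 at fixed x gives v²t² + 2Dt − x² = 0, so t = (√(D² + v²x²) − D)/v².
√(D² + v²x²) = √(1.56² + 0.158² × 156²) = 24.70; v² = 0.024964.
t = (24.70 − 1.56)/0.024964 = 927 days (vs. the pure-advection estimate x/v = 987 d).

927 days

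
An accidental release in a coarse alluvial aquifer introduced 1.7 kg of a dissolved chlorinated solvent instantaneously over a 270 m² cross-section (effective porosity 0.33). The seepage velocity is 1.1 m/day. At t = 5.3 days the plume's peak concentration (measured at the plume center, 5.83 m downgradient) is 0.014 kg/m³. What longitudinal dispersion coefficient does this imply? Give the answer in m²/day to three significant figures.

At the plume center C_max = M/(n_e·A·√(4πDt)), so D = M²/(4πt·(n_e·A·C_max)²).
n_e·A·C_max = 0.33 × 270 × 0.014 = 1.247 kg/m.
D = 1.7²/(4π × 5.3 × 1.247²) = 0.0279 m²/day.

0.0279 m²/day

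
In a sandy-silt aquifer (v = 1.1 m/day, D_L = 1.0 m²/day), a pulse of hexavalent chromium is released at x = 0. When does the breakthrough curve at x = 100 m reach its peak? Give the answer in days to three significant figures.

For the 1D instantaneous-source solution, setting ∂C/∂t = 0 at fixed x gives v²t² + 2Dt − x² = 0, so t = (√(D² + v²x²) − D)/v².
√(D² + v²x²) = √(1.0² + 1.1² × 100²) = 110.0; v² = 1.21.
t = (110.0 − 1.0)/1.21 = 90.1 days (vs. the pure-advection estimate x/v = 90.9 d).

90.1 days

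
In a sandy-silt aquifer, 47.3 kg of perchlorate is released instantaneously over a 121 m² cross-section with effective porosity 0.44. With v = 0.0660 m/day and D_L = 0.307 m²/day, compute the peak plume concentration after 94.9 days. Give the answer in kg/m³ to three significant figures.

The peak of an instantaneous 1D plume sits at x = vt; there the Gaussian factor is 1 and C_max = M/(n_e·A·√(4πDt)), where n_e·A is the pore area the mass is dissolved in.
√(4πDt) = √(4π × 0.307 × 94.9) = 19.13 m, so C_max = 47.3/(0.44 × 121 × 19.13) = 0.0464 kg/m³.

0.0464 kg/m³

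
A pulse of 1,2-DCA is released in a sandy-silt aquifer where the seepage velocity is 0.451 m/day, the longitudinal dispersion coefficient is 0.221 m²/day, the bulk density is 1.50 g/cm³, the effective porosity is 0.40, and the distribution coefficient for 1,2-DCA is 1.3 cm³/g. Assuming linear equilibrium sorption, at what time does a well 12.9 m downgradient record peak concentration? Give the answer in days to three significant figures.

Retardation factor R = 1 + ρ_b·K_d/n = 1 + 1.50 × 1.3/0.40 = 5.875.
Sorption retards both mechanisms: v_R = v/R = 0.07677 m/day, D_R = D/R = 0.03762 m²/day.
Peak time from v_R²t² + 2D_R t − x² = 0: t = (√(D_R² + v_R²x²) − D_R)/v_R².
√(D_R² + v_R²x²) = √(0.03762² + 0.07677² × 12.9²) = 0.9910; v_R² = 0.005894.
t = (0.9910 − 0.03762)/0.005894 = 162 days.

162 days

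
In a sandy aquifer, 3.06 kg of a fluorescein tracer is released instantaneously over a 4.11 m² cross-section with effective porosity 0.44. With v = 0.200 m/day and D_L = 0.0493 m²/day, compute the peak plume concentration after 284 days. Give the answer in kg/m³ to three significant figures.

0.128 kg/m³

The peak of an instantaneous 1D plume sits at x = vt; there the Gaussian factor is 1 and C_max = M/(n_e·A·√(4πDt)), where n_e·A is the pore area the mass is dissolved in.
√(4πDt) = √(4π × 0.0493 × 284) = 13.26 m, so C_max = 3.06/(0.44 × 4.11 × 13.26) = 0.128 kg/m³.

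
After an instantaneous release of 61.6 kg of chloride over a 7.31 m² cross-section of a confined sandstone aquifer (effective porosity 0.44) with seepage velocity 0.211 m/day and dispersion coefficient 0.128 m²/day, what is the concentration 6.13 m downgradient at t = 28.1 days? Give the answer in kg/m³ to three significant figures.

2.84 kg/m³

For an instantaneous plane source, C(x,t) = M/(n_e·A·√(4πDt)) · exp(−(x−vt)²/(4Dt)), with n_e·A the pore (flow) area.
Plume center vt = 0.211 × 28.1 = 5.9291 m, so the well at 6.13 m is 0.2009 m downgradient of the peak.
√(4πDt) = 6.723 m, giving peak height M/(n_e·A·√(4πDt)) = 61.6/(0.44 × 7.31 × 6.723) = 2.849 kg/m³.
(x−vt)²/(4Dt) = (0.2009)²/(4 × 0.128 × 28.1) = 0.002805; exp(−0.002805) = 0.9972.
C = 2.849 × 0.9972 = 2.84 kg/m³.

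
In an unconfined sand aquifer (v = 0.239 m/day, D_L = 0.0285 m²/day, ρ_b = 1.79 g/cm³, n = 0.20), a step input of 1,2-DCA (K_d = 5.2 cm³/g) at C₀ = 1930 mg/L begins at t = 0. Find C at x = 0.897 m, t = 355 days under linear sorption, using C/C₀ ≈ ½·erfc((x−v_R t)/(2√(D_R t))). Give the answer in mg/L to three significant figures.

Retardation factor R = 1 + ρ_b·K_d/n = 1 + 1.79 × 5.2/0.20 = 47.54.
Sorption retards both mechanisms: v_R = v/R = 0.005027 m/day, D_R = D/R = 0.0005995 m²/day.
v_R·t = 0.005027 × 355 = 1.784585 m; 2√(D_R t) = 0.9227 m; argument = (0.897 − 1.784585)/0.9227 = -0.9619.
C = C₀ × ½·erfc(-0.9619) = 1930 × 0.9131 = 1760 mg/L.

1760 mg/L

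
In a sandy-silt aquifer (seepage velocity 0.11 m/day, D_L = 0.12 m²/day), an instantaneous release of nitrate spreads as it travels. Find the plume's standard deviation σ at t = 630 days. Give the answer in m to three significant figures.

12.3 m

Dispersive spreading gives a Gaussian with σ² = 2Dt; advection only shifts the center.
σ = √(2 × 0.12 × 630) = 12.3 m.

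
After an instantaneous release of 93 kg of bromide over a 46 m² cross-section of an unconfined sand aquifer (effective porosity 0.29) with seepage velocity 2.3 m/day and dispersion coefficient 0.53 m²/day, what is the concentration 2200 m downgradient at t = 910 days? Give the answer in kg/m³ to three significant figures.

For an instantaneous plane source, C(x,t) = M/(n_e·A·√(4πDt)) · exp(−(x−vt)²/(4Dt)), with n_e·A the pore (flow) area.
Plume center vt = 2.3 × 910 = 2093 m, so the well at 2200 m is 107 m downgradient of the peak.
√(4πDt) = 77.85 m, giving peak height M/(n_e·A·√(4πDt)) = 93/(0.29 × 46 × 77.85) = 0.08955 kg/m³.
(x−vt)²/(4Dt) = (107)²/(4 × 0.53 × 910) = 5.935; exp(−5.935) = 0.002645.
C = 0.08955 × 0.002645 = 0.000237 kg/m³.

0.000237 kg/m³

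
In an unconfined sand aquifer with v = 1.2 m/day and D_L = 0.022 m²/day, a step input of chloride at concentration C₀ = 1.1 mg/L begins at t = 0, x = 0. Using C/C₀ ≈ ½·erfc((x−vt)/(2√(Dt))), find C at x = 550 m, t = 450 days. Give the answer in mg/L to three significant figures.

For a continuous step input, C/C₀ ≈ ½·erfc((x−vt)/(2√(Dt))).
vt = 1.2 × 450 = 540 m and 2√(Dt) = 2√(0.022 × 450) = 6.293 m.
Argument (x−vt)/(2√(Dt)) = (550 − 540)/6.293 = 1.589; ½·erfc(1.589) = 0.01231.
C = 1.1 × 0.01231 = 0.0135 mg/L.

0.0135 mg/L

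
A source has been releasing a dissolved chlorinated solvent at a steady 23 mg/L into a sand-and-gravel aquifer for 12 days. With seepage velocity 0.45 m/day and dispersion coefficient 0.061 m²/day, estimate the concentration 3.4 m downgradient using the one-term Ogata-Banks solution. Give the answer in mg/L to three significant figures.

21.9 mg/L

For a continuous step input, C/C₀ ≈ ½·erfc((x−vt)/(2√(Dt))).
vt = 0.45 × 12 = 5.4 m and 2√(Dt) = 2√(0.061 × 12) = 1.711 m.
Argument (x−vt)/(2√(Dt)) = (3.4 − 5.4)/1.711 = -1.169; ½·erfc(-1.169) = 0.9509.
C = 23 × 0.9509 = 21.9 mg/L.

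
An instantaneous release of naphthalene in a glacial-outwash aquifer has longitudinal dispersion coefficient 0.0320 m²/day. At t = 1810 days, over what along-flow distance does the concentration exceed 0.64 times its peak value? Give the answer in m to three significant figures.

The plume is Gaussian with σ = √(2Dt) = √(2 × 0.0320 × 1810) = 10.76 m.
C/C_peak = exp(−Δx²/(2σ²)) = 0.64 ⇒ Δx = σ·√(−2 ln 0.64) = 10.76 × 0.9448 = 10.17 m.
Width = 2Δx = 20.3 m.

20.3 m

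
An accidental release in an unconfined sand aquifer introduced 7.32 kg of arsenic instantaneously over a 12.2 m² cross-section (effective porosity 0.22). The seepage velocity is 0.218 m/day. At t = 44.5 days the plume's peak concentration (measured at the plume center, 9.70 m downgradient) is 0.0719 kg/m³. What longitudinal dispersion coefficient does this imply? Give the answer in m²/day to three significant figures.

2.57 m²/day

At the plume center C_max = M/(n_e·A·√(4πDt)), so D = M²/(4πt·(n_e·A·C_max)²).
n_e·A·C_max = 0.22 × 12.2 × 0.0719 = 0.1930 kg/m.
D = 7.32²/(4π × 44.5 × 0.1930²) = 2.57 m²/day.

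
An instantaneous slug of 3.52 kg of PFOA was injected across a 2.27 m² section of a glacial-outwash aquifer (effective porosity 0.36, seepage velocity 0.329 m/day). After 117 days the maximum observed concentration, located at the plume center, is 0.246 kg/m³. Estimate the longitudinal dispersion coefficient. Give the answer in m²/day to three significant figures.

0.209 m²/day

At the plume center C_max = M/(n_e·A·√(4πDt)), so D = M²/(4πt·(n_e·A·C_max)²).
n_e·A·C_max = 0.36 × 2.27 × 0.246 = 0.2010 kg/m.
D = 3.52²/(4π × 117 × 0.2010²) = 0.209 m²/day.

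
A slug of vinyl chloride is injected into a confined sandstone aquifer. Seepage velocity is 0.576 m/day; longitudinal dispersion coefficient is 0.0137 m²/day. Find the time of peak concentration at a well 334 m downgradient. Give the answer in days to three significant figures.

580 days

For the 1D instantaneous-source solution, setting ∂C/∂t = 0 at fixed x gives v²t² + 2Dt − x² = 0, so t = (√(D² + v²x²) − D)/v².
√(D² + v²x²) = √(0.0137² + 0.576² × 334²) = 192.4; v² = 0.331776.
t = (192.4 − 0.0137)/0.331776 = 580 days (vs. the pure-advection estimate x/v = 580 d).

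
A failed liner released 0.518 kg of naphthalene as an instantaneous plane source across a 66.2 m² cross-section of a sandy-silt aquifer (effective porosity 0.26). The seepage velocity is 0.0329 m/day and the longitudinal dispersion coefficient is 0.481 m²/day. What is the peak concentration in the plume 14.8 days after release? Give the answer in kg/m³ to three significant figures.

0.00318 kg/m³

The peak of an instantaneous 1D plume sits at x = vt; there the Gaussian factor is 1 and C_max = M/(n_e·A·√(4πDt)), where n_e·A is the pore area the mass is dissolved in.
√(4πDt) = √(4π × 0.481 × 14.8) = 9.458 m, so C_max = 0.518/(0.26 × 66.2 × 9.458) = 0.00318 kg/m³.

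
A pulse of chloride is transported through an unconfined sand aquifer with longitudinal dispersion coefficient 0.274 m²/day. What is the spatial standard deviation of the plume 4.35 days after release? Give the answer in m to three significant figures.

Dispersive spreading gives a Gaussian with σ² = 2Dt; advection only shifts the center.
σ = √(2 × 0.274 × 4.35) = 1.54 m.

1.54 m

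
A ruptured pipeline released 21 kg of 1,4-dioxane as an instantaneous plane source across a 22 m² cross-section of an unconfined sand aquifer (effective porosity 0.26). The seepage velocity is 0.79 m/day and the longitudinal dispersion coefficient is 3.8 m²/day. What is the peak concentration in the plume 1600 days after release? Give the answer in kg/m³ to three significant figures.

The peak of an instantaneous 1D plume sits at x = vt; there the Gaussian factor is 1 and C_max = M/(n_e·A·√(4πDt)), where n_e·A is the pore area the mass is dissolved in.
√(4πDt) = √(4π × 3.8 × 1600) = 276.4 m, so C_max = 21/(0.26 × 22 × 276.4) = 0.0133 kg/m³.

0.0133 kg/m³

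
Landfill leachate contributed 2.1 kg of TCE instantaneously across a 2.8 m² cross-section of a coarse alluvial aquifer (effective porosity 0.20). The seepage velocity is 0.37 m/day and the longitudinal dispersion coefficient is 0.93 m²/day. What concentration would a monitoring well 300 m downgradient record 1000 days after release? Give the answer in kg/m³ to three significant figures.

For an instantaneous plane source, C(x,t) = M/(n_e·A·√(4πDt)) · exp(−(x−vt)²/(4Dt)), with n_e·A the pore (flow) area.
Plume center vt = 0.37 × 1000 = 370 m, so the well at 300 m is 70 m upgradient of the peak.
√(4πDt) = 108.1 m, giving peak height M/(n_e·A·√(4πDt)) = 2.1/(0.20 × 2.8 × 108.1) = 0.03469 kg/m³.
(x−vt)²/(4Dt) = (-70)²/(4 × 0.93 × 1000) = 1.317; exp(−1.317) = 0.2679.
C = 0.03469 × 0.2679 = 0.00929 kg/m³.

0.00929 kg/m³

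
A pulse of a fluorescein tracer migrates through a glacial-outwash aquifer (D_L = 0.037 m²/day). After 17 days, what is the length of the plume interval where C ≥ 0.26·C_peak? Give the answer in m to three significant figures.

3.68 m

The plume is Gaussian with σ = √(2Dt) = √(2 × 0.037 × 17) = 1.122 m.
C/C_peak = exp(−Δx²/(2σ²)) = 0.26 ⇒ Δx = σ·√(−2 ln 0.26) = 1.122 × 1.641 = 1.841 m.
Width = 2Δx = 3.68 m.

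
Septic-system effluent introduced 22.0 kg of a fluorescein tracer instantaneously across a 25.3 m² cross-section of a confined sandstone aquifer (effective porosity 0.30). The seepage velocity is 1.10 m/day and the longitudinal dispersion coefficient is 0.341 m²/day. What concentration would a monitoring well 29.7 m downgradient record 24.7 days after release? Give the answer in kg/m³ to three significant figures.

For an instantaneous plane source, C(x,t) = M/(n_e·A·√(4πDt)) · exp(−(x−vt)²/(4Dt)), with n_e·A the pore (flow) area.
Plume center vt = 1.10 × 24.7 = 27.17 m, so the well at 29.7 m is 2.53 m downgradient of the peak.
√(4πDt) = 10.29 m, giving peak height M/(n_e·A·√(4πDt)) = 22.0/(0.30 × 25.3 × 10.29) = 0.2817 kg/m³.
(x−vt)²/(4Dt) = (2.53)²/(4 × 0.341 × 24.7) = 0.1900; exp(−0.1900) = 0.8270.
C = 0.2817 × 0.8270 = 0.233 kg/m³.

0.233 kg/m³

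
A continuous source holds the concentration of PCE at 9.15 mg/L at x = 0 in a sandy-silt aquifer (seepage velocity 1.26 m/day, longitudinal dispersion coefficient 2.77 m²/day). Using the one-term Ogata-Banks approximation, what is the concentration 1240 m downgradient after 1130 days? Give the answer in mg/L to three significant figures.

For a continuous step input, C/C₀ ≈ ½·erfc((x−vt)/(2√(Dt))).
vt = 1.26 × 1130 = 1423.8 m and 2√(Dt) = 2√(2.77 × 1130) = 111.9 m.
Argument (x−vt)/(2√(Dt)) = (1240 − 1423.8)/111.9 = -1.643; ½·erfc(-1.643) = 0.9899.
C = 9.15 × 0.9899 = 9.06 mg/L.

9.06 mg/L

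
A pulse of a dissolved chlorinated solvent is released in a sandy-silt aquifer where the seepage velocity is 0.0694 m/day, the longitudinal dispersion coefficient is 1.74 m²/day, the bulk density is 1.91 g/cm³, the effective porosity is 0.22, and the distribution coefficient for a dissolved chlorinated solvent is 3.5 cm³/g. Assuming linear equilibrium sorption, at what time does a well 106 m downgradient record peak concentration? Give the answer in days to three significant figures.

Retardation factor R = 1 + ρ_b·K_d/n = 1 + 1.91 × 3.5/0.22 = 31.39.
Sorption retards both mechanisms: v_R = v/R = 0.002211 m/day, D_R = D/R = 0.05543 m²/day.
Peak time from v_R²t² + 2D_R t − x² = 0: t = (√(D_R² + v_R²x²) − D_R)/v_R².
√(D_R² + v_R²x²) = √(0.05543² + 0.002211² × 106²) = 0.2408; v_R² = 4.889e-06.
t = (0.2408 − 0.05543)/4.889e-06 = 37900 days.

37900 days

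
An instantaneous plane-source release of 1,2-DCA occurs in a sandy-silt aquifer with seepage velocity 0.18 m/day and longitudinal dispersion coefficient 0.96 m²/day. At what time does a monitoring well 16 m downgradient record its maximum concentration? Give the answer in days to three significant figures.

For the 1D instantaneous-source solution, setting ∂C/∂t = 0 at fixed x gives v²t² + 2Dt − x² = 0, so t = (√(D² + v²x²) − D)/v².
√(D² + v²x²) = √(0.96² + 0.18² × 16²) = 3.036; v² = 0.0324.
t = (3.036 − 0.96)/0.0324 = 64.1 days (vs. the pure-advection estimate x/v = 88.9 d).

64.1 days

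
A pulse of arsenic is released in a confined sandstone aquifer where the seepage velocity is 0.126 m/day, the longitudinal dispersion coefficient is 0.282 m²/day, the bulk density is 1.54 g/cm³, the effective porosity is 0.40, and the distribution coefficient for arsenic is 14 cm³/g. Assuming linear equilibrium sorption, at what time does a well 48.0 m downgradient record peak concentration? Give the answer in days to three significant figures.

20000 days

Retardation factor R = 1 + ρ_b·K_d/n = 1 + 1.54 × 14/0.40 = 54.90.
Sorption retards both mechanisms: v_R = v/R = 0.002295 m/day, D_R = D/R = 0.005137 m²/day.
Peak time from v_R²t² + 2D_R t − x² = 0: t = (√(D_R² + v_R²x²) − D_R)/v_R².
√(D_R² + v_R²x²) = √(0.005137² + 0.002295² × 48.0²) = 0.1103; v_R² = 5.267e-06.
t = (0.1103 − 0.005137)/5.267e-06 = 20000 days.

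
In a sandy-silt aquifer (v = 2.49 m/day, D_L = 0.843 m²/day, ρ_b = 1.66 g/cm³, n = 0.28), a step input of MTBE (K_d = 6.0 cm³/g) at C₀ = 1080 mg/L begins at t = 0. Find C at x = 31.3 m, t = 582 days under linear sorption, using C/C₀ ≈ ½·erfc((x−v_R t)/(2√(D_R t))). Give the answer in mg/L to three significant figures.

1020 mg/L

Retardation factor R = 1 + ρ_b·K_d/n = 1 + 1.66 × 6.0/0.28 = 36.57.
Sorption retards both mechanisms: v_R = v/R = 0.06809 m/day, D_R = D/R = 0.02305 m²/day.
v_R·t = 0.06809 × 582 = 39.62838 m; 2√(D_R t) = 7.325 m; argument = (31.3 − 39.62838)/7.325 = -1.137.
C = C₀ × ½·erfc(-1.137) = 1080 × 0.9461 = 1020 mg/L.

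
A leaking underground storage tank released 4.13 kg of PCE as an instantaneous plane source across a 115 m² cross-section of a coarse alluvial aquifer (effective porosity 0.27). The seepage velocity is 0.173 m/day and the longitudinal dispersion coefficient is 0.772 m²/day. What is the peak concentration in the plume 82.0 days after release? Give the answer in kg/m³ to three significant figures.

0.00472 kg/m³

The peak of an instantaneous 1D plume sits at x = vt; there the Gaussian factor is 1 and C_max = M/(n_e·A·√(4πDt)), where n_e·A is the pore area the mass is dissolved in.
√(4πDt) = √(4π × 0.772 × 82.0) = 28.20 m, so C_max = 4.13/(0.27 × 115 × 28.20) = 0.00472 kg/m³.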